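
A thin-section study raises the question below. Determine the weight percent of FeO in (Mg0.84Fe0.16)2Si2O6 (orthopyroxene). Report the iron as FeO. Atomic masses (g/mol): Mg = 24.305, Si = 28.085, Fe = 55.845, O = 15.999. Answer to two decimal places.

10.90 wt%

M((Mg0.84Fe0.16)2Si2O6) = 210.867 g/mol; M(FeO) = 71.844 g/mol.
Moles FeO per formula unit = 0.32 Fe ÷ 1 = 0.3200.
FeO fraction = (0.3200 × 71.844) / 210.867 = 22.990/210.867 = 0.1090.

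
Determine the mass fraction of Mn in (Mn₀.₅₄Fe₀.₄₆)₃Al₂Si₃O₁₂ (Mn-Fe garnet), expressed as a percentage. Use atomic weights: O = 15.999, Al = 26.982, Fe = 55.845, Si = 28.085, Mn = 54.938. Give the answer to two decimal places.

Molar mass of (Mn₀.₅₄Fe₀.₄₆)₃Al₂Si₃O₁₂: 1.62×54.938 + 1.38×55.845 + 2×26.982 + 3×28.085 + 12×15.999 = 496.273 g/mol.
Mass of Mn per formula unit: 1.62 × 54.938 = 89.000 g.
Weight fraction Mn = 89.000 / 496.273 = 0.1793.

17.93 weight percent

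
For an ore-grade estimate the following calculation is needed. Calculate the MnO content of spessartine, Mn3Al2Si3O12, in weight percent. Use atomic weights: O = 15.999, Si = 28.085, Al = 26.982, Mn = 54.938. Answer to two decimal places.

42.99 wt%

M(Mn3Al2Si3O12) = 495.021 g/mol; M(MnO) = 70.937 g/mol.
Moles MnO per formula unit = 3 Mn ÷ 1 = 3.0000.
MnO fraction = (3.0000 × 70.937) / 495.021 = 212.811/495.021 = 0.4299.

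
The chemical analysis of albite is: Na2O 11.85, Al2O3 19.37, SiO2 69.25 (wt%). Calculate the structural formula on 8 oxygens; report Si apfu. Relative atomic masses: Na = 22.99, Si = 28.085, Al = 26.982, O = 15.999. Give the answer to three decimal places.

3.007 Si apfu

11.85 wt% Na2O ÷ 61.979 g/mol = 0.19119 mol, giving 0.38238 Na and 0.19119 O.
19.37 wt% Al2O3 ÷ 101.961 g/mol = 0.18997 mol, giving 0.37994 Al and 0.56991 O.
69.25 wt% SiO2 ÷ 60.083 g/mol = 1.15257 mol, giving 1.15257 Si and 2.30514 O.
Oxygen sums to 3.06624; scaling by 8/3.06624 = 2.60906 puts the formula on 8 O.
Si: 1.15257 × 2.60906 = 3.007 atoms per formula unit.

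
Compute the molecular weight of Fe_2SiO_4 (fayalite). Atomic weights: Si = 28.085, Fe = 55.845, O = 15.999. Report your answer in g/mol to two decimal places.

The formula mass is the sum 2(55.845) + 1(28.085) + 4(15.999).

203.77 g/mol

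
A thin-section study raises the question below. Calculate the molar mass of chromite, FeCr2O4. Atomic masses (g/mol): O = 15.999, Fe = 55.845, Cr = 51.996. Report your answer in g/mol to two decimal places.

223.83 g/mol

Fe: 1 × 55.845 = 55.8450
Cr: 2 × 51.996 = 103.9920
O: 4 × 15.999 = 63.9960
Summing the contributions gives the formula mass.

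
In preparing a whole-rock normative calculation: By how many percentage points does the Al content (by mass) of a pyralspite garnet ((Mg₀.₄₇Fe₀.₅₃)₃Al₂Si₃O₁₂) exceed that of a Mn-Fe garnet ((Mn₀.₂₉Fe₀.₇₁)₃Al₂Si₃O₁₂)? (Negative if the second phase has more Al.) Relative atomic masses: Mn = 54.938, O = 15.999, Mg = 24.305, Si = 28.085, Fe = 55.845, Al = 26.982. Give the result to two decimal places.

1.05 percentage points

First mineral: 53.964 g Al in 453.271 g formula = 11.91 wt% Al.
Second mineral: 53.964 g Al in 496.953 g formula = 10.86 wt% Al.
11.91% − 10.86% gives a difference of 1.05 percentage points.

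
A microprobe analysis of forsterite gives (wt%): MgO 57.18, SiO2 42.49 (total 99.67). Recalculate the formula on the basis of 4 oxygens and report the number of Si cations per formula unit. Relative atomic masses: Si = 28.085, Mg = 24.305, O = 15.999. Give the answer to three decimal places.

0.998 Si apfu

MgO (M=40.304): mol = 1.41872; Mg = 1.41872, O = 1.41872.
SiO2 (M=60.083): mol = 0.70719; Si = 0.70719, O = 1.41438.
ΣO = 2.83310; factor = 4/ΣO = 1.41188.
Si apfu = 0.70719 × 1.41188 = 0.998.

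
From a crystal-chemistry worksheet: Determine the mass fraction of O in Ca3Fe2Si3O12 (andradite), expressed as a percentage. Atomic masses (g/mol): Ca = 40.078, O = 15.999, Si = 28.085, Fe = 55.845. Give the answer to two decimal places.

M(Ca3Fe2Si3O12) = 508.167 g/mol.
O contributes 12 × 15.999 = 191.988 g per mole.
191.988/508.167 = 0.3778 → 37.78%.

37.78 mass %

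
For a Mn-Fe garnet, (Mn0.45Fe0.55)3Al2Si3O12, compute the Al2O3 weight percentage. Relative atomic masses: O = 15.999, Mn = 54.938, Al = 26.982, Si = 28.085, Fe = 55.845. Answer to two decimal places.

Molar mass of (Mn0.45Fe0.55)3Al2Si3O12 = 1.35*54.938 + 1.65*55.845 + 2*26.982 + 3*28.085 + 12*15.999 = 496.518 g/mol.
Each formula unit contains 2 Al, equivalent to 2/2 = 1.0000 mol Al2O3.
M(Al2O3) = 2×26.982 + 3×15.999 = 101.961 g/mol.
Mass of Al2O3 per formula unit = 1.0000 × 101.961 = 101.961 g.
Al2O3 wt% = 101.961 / 496.518 × 100 = 20.54%.

20.54 wt%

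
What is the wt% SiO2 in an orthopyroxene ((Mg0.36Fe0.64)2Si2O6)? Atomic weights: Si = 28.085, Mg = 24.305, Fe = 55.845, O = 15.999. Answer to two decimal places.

M((Mg0.36Fe0.64)2Si2O6) = 241.145 g/mol; M(SiO2) = 60.083 g/mol.
Moles SiO2 per formula unit = 2 Si ÷ 1 = 2.0000.
SiO2 fraction = (2.0000 × 60.083) / 241.145 = 120.166/241.145 = 0.4983.

49.83 wt%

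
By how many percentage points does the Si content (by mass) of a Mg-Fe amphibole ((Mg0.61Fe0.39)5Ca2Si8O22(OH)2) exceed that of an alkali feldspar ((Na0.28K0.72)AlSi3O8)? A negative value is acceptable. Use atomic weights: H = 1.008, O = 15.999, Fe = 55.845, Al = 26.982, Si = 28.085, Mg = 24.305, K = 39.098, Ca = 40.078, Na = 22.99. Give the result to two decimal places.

-5.06 percentage points

M((Mg0.61Fe0.39)5Ca2Si8O22(OH)2) = 873.856 g/mol, so wt% Si = 224.680/873.856 × 100 = 25.71%.
M((Na0.28K0.72)AlSi3O8) = 273.817 g/mol, so wt% Si = 84.255/273.817 × 100 = 30.77%.
25.71 − 30.77 = -5.06 pp.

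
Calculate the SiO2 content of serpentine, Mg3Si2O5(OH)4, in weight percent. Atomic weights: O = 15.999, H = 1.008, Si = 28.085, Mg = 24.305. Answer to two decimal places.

Formula mass = 277.108 g/mol.
2 Si → 2.0000 mol SiO2 per formula unit; M(SiO2) = 60.083, so SiO2 mass = 120.166 g.
120.166/277.108 × 100 = 43.36 wt%.

43.36 wt%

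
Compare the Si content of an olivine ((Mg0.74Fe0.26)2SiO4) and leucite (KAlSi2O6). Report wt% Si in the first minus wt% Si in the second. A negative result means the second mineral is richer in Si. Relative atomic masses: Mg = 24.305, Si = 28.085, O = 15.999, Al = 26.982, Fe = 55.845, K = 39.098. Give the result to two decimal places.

Si in (Mg0.74Fe0.26)2SiO4: molar mass 157.092 g/mol; 1×28.085 = 28.085 g → 17.88 wt%.
Si in KAlSi2O6: molar mass 218.244 g/mol; 2×28.085 = 56.170 g → 25.74 wt%.
Difference = 17.88 − 25.74 = -7.86 percentage points.

-7.86 percentage points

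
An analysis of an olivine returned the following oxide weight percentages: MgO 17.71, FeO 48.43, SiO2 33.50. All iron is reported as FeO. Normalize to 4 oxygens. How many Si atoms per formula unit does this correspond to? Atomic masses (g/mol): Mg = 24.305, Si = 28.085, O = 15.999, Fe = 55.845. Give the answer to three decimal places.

1.001 Si apfu

17.71 wt% MgO ÷ 40.304 g/mol = 0.43941 mol, giving 0.43941 Mg and 0.43941 O.
48.43 wt% FeO ÷ 71.844 g/mol = 0.67410 mol, giving 0.67410 Fe and 0.67410 O.
33.50 wt% SiO2 ÷ 60.083 g/mol = 0.55756 mol, giving 0.55756 Si and 1.11512 O.
Oxygen sums to 2.22863; scaling by 4/2.22863 = 1.79482 puts the formula on 4 O.
Si: 0.55756 × 1.79482 = 1.001 atoms per formula unit.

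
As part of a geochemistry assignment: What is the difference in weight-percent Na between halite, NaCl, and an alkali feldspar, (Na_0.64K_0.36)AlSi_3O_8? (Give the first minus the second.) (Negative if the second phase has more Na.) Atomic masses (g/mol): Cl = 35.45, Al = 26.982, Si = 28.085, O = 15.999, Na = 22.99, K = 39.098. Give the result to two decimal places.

First mineral: 22.990 g Na in 58.440 g formula = 39.34 wt% Na.
Second mineral: 14.714 g Na in 268.018 g formula = 5.49 wt% Na.
39.34% − 5.49% gives a difference of 33.85 percentage points.

33.85 percentage points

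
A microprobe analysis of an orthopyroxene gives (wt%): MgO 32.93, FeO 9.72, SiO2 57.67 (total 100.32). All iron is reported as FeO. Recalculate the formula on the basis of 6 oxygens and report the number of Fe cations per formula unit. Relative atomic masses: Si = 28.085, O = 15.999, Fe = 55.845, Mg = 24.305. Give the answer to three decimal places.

0.283 Fe apfu

MgO: 32.93/40.304 = 0.81704 mol → 0.81704 mol Mg, 0.81704 mol O.
FeO: 9.72/71.844 = 0.13529 mol → 0.13529 mol Fe, 0.13529 mol O.
SiO2: 57.67/60.083 = 0.95984 mol → 0.95984 mol Si, 1.91968 mol O.
Total oxygen = 2.87201 mol. Normalization factor = 6/2.87201 = 2.08913.
Fe per 6 O = 0.13529 × 2.08913 = 0.283.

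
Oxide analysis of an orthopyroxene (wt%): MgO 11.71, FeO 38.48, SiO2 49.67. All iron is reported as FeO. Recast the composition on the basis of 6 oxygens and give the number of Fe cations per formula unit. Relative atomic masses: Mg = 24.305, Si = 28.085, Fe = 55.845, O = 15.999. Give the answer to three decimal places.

MgO (M=40.304): mol = 0.29054; Mg = 0.29054, O = 0.29054.
FeO (M=71.844): mol = 0.53560; Fe = 0.53560, O = 0.53560.
SiO2 (M=60.083): mol = 0.82669; Si = 0.82669, O = 1.65338.
ΣO = 2.47952; factor = 6/ΣO = 2.41982.
Fe apfu = 0.53560 × 2.41982 = 1.296.

1.296 Fe apfu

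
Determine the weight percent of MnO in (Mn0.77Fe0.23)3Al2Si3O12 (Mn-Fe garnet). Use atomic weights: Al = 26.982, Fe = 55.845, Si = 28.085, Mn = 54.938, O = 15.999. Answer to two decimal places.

33.06 wt%

Formula mass = 495.647 g/mol.
2.31 Mn → 2.3100 mol MnO per formula unit; M(MnO) = 70.937, so MnO mass = 163.864 g.
163.864/495.647 × 100 = 33.06 wt%.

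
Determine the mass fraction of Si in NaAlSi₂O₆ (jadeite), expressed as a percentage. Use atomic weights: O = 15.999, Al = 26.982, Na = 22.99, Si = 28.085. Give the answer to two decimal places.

M(NaAlSi₂O₆) = 202.136 g/mol.
Si contributes 2 × 28.085 = 56.170 g per mole.
56.170/202.136 = 0.2779 → 27.79%.

27.79 wt%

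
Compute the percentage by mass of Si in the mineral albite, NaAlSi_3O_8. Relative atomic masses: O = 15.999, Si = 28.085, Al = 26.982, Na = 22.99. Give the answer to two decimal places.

32.13 wt%

Molar mass of NaAlSi_3O_8: 1*22.99 + 1*26.982 + 3*28.085 + 8*15.999 = 262.219 g/mol.
Mass of Si per formula unit: 3 × 28.085 = 84.255 g.
Weight fraction Si = 84.255 / 262.219 = 0.3213.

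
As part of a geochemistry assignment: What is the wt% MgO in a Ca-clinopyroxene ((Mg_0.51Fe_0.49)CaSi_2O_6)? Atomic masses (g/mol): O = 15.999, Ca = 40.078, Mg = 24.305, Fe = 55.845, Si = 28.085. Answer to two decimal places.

M((Mg_0.51Fe_0.49)CaSi_2O_6) = 232.002 g/mol; M(MgO) = 40.304 g/mol.
Moles MgO per formula unit = 0.51 Mg ÷ 1 = 0.5100.
MgO fraction = (0.5100 × 40.304) / 232.002 = 20.555/232.002 = 0.0886.

8.86 wt%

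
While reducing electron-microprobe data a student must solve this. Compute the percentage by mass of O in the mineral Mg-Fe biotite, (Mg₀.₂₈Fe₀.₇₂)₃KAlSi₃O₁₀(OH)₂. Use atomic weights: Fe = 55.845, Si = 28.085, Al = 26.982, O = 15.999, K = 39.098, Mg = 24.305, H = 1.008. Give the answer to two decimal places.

39.55 weight percent

M((Mg₀.₂₈Fe₀.₇₂)₃KAlSi₃O₁₀(OH)₂) = 485.380 g/mol.
O contributes 12 × 15.999 = 191.988 g per mole.
191.988/485.380 = 0.3955 → 39.55%.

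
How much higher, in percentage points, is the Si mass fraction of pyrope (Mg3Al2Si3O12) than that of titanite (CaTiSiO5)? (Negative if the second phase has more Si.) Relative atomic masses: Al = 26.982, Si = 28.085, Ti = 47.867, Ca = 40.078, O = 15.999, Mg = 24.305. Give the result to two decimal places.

6.57 percentage points

Si in Mg3Al2Si3O12: molar mass 403.122 g/mol; 3×28.085 = 84.255 g → 20.90 wt%.
Si in CaTiSiO5: molar mass 196.025 g/mol; 1×28.085 = 28.085 g → 14.33 wt%.
Difference = 20.90 − 14.33 = 6.57 percentage points.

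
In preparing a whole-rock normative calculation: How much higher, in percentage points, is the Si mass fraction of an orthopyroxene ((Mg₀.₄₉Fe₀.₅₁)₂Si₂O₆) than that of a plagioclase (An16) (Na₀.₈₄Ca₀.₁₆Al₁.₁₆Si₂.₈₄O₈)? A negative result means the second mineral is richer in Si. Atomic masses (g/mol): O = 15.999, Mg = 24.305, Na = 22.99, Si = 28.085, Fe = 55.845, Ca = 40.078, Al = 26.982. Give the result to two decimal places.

-6.01 percentage points

First mineral: 56.170 g Si in 232.945 g formula = 24.11 wt% Si.
Second mineral: 79.761 g Si in 264.777 g formula = 30.12 wt% Si.
24.11% − 30.12% gives a difference of -6.01 percentage points.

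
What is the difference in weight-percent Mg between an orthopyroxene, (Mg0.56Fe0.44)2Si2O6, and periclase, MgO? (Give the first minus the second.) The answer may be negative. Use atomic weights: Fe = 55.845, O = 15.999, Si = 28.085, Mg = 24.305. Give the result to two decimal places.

Mg in (Mg0.56Fe0.44)2Si2O6: molar mass 228.529 g/mol; 1.12×24.305 = 27.222 g → 11.91 wt%.
Mg in MgO: molar mass 40.304 g/mol; 1×24.305 = 24.305 g → 60.30 wt%.
Difference = 11.91 − 60.30 = -48.39 percentage points.

-48.39 percentage points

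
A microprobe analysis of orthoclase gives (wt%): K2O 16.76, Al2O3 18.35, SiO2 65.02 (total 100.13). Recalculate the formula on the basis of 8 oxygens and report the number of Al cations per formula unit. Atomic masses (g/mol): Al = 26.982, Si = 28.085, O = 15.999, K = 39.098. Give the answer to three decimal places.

16.76 wt% K2O ÷ 94.195 g/mol = 0.17793 mol, giving 0.35586 K and 0.17793 O.
18.35 wt% Al2O3 ÷ 101.961 g/mol = 0.17997 mol, giving 0.35994 Al and 0.53991 O.
65.02 wt% SiO2 ÷ 60.083 g/mol = 1.08217 mol, giving 1.08217 Si and 2.16434 O.
Oxygen sums to 2.88218; scaling by 8/2.88218 = 2.77568 puts the formula on 8 O.
Al: 0.35994 × 2.77568 = 0.999 atoms per formula unit.

0.999 Al apfu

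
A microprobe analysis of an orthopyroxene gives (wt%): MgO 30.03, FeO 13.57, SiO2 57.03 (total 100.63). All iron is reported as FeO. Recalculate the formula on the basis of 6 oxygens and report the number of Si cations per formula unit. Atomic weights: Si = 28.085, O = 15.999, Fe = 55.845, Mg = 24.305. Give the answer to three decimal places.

MgO: 30.03/40.304 = 0.74509 mol → 0.74509 mol Mg, 0.74509 mol O.
FeO: 13.57/71.844 = 0.18888 mol → 0.18888 mol Fe, 0.18888 mol O.
SiO2: 57.03/60.083 = 0.94919 mol → 0.94919 mol Si, 1.89838 mol O.
Total oxygen = 2.83235 mol. Normalization factor = 6/2.83235 = 2.11838.
Si per 6 O = 0.94919 × 2.11838 = 2.011.

2.011 Si apfu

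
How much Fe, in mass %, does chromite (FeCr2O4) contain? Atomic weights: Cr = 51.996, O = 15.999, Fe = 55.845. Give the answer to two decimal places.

Molar mass of FeCr2O4: 1·55.845 + 2·51.996 + 4·15.999 = 223.833 g/mol.
Mass of Fe per formula unit: 1 × 55.845 = 55.845 g.
Weight fraction Fe = 55.845 / 223.833 = 0.2495.

24.95 mass %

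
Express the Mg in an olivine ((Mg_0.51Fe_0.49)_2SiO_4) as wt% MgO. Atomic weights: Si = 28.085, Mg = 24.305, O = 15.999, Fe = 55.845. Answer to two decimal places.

23.96 wt%

Formula mass = 171.600 g/mol.
1.02 Mg → 1.0200 mol MgO per formula unit; M(MgO) = 40.304, so MgO mass = 41.110 g.
41.110/171.600 × 100 = 23.96 wt%.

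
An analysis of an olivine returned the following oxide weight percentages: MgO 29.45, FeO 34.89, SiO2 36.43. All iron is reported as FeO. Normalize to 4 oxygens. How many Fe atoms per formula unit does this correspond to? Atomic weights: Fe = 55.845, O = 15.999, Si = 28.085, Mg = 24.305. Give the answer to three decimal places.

0.800 Fe apfu

MgO (M=40.304): mol = 0.73070; Mg = 0.73070, O = 0.73070.
FeO (M=71.844): mol = 0.48564; Fe = 0.48564, O = 0.48564.
SiO2 (M=60.083): mol = 0.60633; Si = 0.60633, O = 1.21266.
ΣO = 2.42900; factor = 4/ΣO = 1.64677.
Fe apfu = 0.48564 × 1.64677 = 0.800.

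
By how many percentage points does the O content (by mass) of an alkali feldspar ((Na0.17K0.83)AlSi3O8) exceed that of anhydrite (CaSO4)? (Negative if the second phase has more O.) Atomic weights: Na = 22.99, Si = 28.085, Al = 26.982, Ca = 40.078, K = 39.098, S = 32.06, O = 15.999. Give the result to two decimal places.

-0.57 percentage points

First mineral: 127.992 g O in 275.589 g formula = 46.44 wt% O.
Second mineral: 63.996 g O in 136.134 g formula = 47.01 wt% O.
46.44% − 47.01% gives a difference of -0.57 percentage points.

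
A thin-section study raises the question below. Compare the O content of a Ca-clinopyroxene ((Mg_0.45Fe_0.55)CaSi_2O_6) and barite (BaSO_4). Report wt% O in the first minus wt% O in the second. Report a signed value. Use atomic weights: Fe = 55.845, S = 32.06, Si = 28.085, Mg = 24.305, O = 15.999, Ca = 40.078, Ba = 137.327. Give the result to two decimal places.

M((Mg_0.45Fe_0.55)CaSi_2O_6) = 233.894 g/mol, so wt% O = 95.994/233.894 × 100 = 41.04%.
M(BaSO_4) = 233.383 g/mol, so wt% O = 63.996/233.383 × 100 = 27.42%.
41.04 − 27.42 = 13.62 pp.

13.62 percentage points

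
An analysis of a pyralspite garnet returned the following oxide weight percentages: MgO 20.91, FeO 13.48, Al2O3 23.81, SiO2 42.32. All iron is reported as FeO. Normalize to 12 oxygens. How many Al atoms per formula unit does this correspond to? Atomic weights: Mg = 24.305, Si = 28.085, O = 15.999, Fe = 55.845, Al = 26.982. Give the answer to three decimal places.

1.990 Al apfu

20.91 wt% MgO ÷ 40.304 g/mol = 0.51881 mol, giving 0.51881 Mg and 0.51881 O.
13.48 wt% FeO ÷ 71.844 g/mol = 0.18763 mol, giving 0.18763 Fe and 0.18763 O.
23.81 wt% Al2O3 ÷ 101.961 g/mol = 0.23352 mol, giving 0.46704 Al and 0.70056 O.
42.32 wt% SiO2 ÷ 60.083 g/mol = 0.70436 mol, giving 0.70436 Si and 1.40872 O.
Oxygen sums to 2.81572; scaling by 12/2.81572 = 4.26179 puts the formula on 12 O.
Al: 0.46704 × 4.26179 = 1.990 atoms per formula unit.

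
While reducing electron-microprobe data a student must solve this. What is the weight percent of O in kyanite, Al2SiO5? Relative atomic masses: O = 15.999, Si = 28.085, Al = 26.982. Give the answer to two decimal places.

49.37 weight percent

Formula mass = 2·26.982 + 1·28.085 + 5·15.999 = 162.044 g/mol, of which 79.995 g is O.
So O makes up 79.995/162.044 = 0.4937 of the mass, i.e. 49.37%.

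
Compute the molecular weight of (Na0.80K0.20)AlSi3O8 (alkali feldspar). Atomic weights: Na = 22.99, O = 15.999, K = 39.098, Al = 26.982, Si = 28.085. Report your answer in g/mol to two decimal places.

Na: 0.80 × 22.99 = 18.3920
K: 0.20 × 39.098 = 7.8196
Al: 1 × 26.982 = 26.9820
Si: 3 × 28.085 = 84.2550
O: 8 × 15.999 = 127.9920
Summing the contributions gives the formula mass.

265.44 g/mol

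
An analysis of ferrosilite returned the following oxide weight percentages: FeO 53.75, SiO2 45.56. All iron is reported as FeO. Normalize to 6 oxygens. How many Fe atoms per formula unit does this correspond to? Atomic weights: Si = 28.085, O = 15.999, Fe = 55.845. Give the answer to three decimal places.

FeO (M=71.844): mol = 0.74815; Fe = 0.74815, O = 0.74815.
SiO2 (M=60.083): mol = 0.75828; Si = 0.75828, O = 1.51656.
ΣO = 2.26471; factor = 6/ΣO = 2.64935.
Fe apfu = 0.74815 × 2.64935 = 1.982.

1.982 Fe apfu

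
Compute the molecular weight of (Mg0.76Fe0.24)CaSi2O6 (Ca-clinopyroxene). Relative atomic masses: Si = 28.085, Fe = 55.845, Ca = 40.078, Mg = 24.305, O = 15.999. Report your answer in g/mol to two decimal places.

Mg: 0.76 × 24.305 = 18.4718
Fe: 0.24 × 55.845 = 13.4028
Ca: 1 × 40.078 = 40.0780
Si: 2 × 28.085 = 56.1700
O: 6 × 15.999 = 95.9940
Summing the contributions gives the formula mass.

224.12 g/mol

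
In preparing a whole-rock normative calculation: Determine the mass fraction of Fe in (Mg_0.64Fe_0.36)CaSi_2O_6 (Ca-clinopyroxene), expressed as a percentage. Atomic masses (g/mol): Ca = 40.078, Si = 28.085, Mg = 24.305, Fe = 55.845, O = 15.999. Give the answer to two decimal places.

Formula mass = 0.64×24.305 + 0.36×55.845 + 1×40.078 + 2×28.085 + 6×15.999 = 227.901 g/mol, of which 20.104 g is Fe.
So Fe makes up 20.104/227.901 = 0.0882 of the mass, i.e. 8.82%.

8.82 mass %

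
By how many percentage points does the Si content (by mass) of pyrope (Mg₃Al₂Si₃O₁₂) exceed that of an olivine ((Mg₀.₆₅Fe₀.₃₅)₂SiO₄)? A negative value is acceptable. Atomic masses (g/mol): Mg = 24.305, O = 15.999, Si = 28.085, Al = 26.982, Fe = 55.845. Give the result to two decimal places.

3.65 percentage points

Si in Mg₃Al₂Si₃O₁₂: molar mass 403.122 g/mol; 3×28.085 = 84.255 g → 20.90 wt%.
Si in (Mg₀.₆₅Fe₀.₃₅)₂SiO₄: molar mass 162.769 g/mol; 1×28.085 = 28.085 g → 17.25 wt%.
Difference = 20.90 − 17.25 = 3.65 percentage points.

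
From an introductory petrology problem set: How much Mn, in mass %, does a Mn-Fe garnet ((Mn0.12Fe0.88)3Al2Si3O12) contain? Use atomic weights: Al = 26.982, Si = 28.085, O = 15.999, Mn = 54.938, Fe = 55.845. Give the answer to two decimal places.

3.98 mass %

M((Mn0.12Fe0.88)3Al2Si3O12) = 497.415 g/mol.
Mn contributes 0.36 × 54.938 = 19.778 g per mole.
19.778/497.415 = 0.0398 → 3.98%.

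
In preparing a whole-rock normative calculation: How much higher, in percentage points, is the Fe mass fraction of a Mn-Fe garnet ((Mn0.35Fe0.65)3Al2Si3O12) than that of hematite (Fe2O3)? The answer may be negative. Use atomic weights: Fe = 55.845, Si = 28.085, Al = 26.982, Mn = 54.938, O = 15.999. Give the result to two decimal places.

First mineral: 108.898 g Fe in 496.790 g formula = 21.92 wt% Fe.
Second mineral: 111.690 g Fe in 159.687 g formula = 69.94 wt% Fe.
21.92% − 69.94% gives a difference of -48.02 percentage points.

-48.02 percentage points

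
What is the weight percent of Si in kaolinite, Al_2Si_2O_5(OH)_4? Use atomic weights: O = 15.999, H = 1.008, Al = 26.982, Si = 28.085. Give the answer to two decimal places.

21.76 mass %

M(Al_2Si_2O_5(OH)_4) = 258.157 g/mol.
Si contributes 2 × 28.085 = 56.170 g per mole.
56.170/258.157 = 0.2176 → 21.76%.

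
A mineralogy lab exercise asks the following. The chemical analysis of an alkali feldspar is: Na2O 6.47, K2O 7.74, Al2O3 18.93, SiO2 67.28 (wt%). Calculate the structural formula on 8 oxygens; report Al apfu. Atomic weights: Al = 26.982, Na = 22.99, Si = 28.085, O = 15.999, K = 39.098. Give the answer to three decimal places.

0.996 Al apfu

Na2O: 6.47/61.979 = 0.10439 mol → 0.20878 mol Na, 0.10439 mol O.
K2O: 7.74/94.195 = 0.08217 mol → 0.16434 mol K, 0.08217 mol O.
Al2O3: 18.93/101.961 = 0.18566 mol → 0.37132 mol Al, 0.55698 mol O.
SiO2: 67.28/60.083 = 1.11978 mol → 1.11978 mol Si, 2.23956 mol O.
Total oxygen = 2.98310 mol. Normalization factor = 8/2.98310 = 2.68177.
Al per 8 O = 0.37132 × 2.68177 = 0.996.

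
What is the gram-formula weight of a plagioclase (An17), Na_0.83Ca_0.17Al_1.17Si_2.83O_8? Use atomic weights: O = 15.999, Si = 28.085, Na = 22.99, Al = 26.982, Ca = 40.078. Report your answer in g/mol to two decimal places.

264.94 g/mol

The formula mass is the sum 0.83*22.99 + 0.17*40.078 + 1.17*26.982 + 2.83*28.085 + 8*15.999.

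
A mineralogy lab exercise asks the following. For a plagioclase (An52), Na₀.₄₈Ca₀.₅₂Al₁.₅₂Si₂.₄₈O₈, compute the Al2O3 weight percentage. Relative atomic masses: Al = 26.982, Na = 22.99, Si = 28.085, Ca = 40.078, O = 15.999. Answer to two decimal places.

28.64 wt%

Formula mass = 270.531 g/mol.
1.52 Al → 0.7600 mol Al2O3 per formula unit; M(Al2O3) = 101.961, so Al2O3 mass = 77.490 g.
77.490/270.531 × 100 = 28.64 wt%.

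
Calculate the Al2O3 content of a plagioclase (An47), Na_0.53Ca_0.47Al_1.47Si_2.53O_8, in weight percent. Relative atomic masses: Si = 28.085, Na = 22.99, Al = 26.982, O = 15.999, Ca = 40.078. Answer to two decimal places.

M(Na_0.53Ca_0.47Al_1.47Si_2.53O_8) = 269.732 g/mol; M(Al2O3) = 101.961 g/mol.
Moles Al2O3 per formula unit = 1.47 Al ÷ 2 = 0.7350.
Al2O3 fraction = (0.7350 × 101.961) / 269.732 = 74.941/269.732 = 0.2778.

27.78 wt%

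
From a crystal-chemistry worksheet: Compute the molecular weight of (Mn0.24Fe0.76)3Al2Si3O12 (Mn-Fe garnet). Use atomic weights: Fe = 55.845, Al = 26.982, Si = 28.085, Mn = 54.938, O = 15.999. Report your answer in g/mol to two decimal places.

497.09 g/mol

The formula mass is the sum 0.72(54.938) + 2.28(55.845) + 2(26.982) + 3(28.085) + 12(15.999).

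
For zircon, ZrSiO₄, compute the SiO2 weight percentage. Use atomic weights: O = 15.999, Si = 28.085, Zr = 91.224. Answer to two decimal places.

Formula mass = 183.305 g/mol.
1 Si → 1.0000 mol SiO2 per formula unit; M(SiO2) = 60.083, so SiO2 mass = 60.083 g.
60.083/183.305 × 100 = 32.78 wt%.

32.78 wt%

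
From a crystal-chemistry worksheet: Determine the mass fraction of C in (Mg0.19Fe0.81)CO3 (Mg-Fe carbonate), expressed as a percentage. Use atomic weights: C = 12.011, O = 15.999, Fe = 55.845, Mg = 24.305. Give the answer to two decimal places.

10.93 weight percent

Molar mass of (Mg0.19Fe0.81)CO3: 0.19*24.305 + 0.81*55.845 + 1*12.011 + 3*15.999 = 109.860 g/mol.
Mass of C per formula unit: 1 × 12.011 = 12.011 g.
Weight fraction C = 12.011 / 109.860 = 0.1093.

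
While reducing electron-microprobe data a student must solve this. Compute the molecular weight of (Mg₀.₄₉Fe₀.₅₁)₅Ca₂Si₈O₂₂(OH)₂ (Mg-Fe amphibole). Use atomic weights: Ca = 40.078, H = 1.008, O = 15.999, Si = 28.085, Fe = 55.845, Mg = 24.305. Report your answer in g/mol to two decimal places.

M = 2.45·24.305 + 2.55·55.845 + 2·40.078 + 8·28.085 + 24·15.999 + 2·1.008

892.78 g/mol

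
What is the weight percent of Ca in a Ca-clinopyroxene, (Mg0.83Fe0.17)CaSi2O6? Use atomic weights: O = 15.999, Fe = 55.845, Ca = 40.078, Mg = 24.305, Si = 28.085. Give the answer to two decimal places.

Formula mass = 0.83·24.305 + 0.17·55.845 + 1·40.078 + 2·28.085 + 6·15.999 = 221.909 g/mol, of which 40.078 g is Ca.
So Ca makes up 40.078/221.909 = 0.1806 of the mass, i.e. 18.06%.

18.06 wt%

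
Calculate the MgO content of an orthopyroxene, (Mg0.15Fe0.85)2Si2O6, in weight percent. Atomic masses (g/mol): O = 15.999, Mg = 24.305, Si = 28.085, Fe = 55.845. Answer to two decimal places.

4.75 wt%

Molar mass of (Mg0.15Fe0.85)2Si2O6 = 0.30*24.305 + 1.70*55.845 + 2*28.085 + 6*15.999 = 254.392 g/mol.
Each formula unit contains 0.30 Mg, equivalent to 0.30/1 = 0.3000 mol MgO.
M(MgO) = 1×24.305 + 1×15.999 = 40.304 g/mol.
Mass of MgO per formula unit = 0.3000 × 40.304 = 12.091 g.
MgO wt% = 12.091 / 254.392 × 100 = 4.75%.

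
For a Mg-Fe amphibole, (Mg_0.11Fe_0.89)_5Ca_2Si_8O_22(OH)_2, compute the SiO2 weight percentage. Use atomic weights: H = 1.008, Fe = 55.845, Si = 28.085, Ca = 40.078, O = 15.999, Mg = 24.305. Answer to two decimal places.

50.45 wt%

Molar mass of (Mg_0.11Fe_0.89)_5Ca_2Si_8O_22(OH)_2 = 0.55×24.305 + 4.45×55.845 + 2×40.078 + 8×28.085 + 24×15.999 + 2×1.008 = 952.706 g/mol.
Each formula unit contains 8 Si, equivalent to 8/1 = 8.0000 mol SiO2.
M(SiO2) = 1×28.085 + 2×15.999 = 60.083 g/mol.
Mass of SiO2 per formula unit = 8.0000 × 60.083 = 480.664 g.
SiO2 wt% = 480.664 / 952.706 × 100 = 50.45%.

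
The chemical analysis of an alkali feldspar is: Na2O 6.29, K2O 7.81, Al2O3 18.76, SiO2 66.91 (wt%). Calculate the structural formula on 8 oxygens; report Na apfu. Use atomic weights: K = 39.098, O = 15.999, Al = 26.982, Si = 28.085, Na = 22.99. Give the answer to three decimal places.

Na2O: 6.29/61.979 = 0.10149 mol → 0.20298 mol Na, 0.10149 mol O.
K2O: 7.81/94.195 = 0.08291 mol → 0.16582 mol K, 0.08291 mol O.
Al2O3: 18.76/101.961 = 0.18399 mol → 0.36798 mol Al, 0.55197 mol O.
SiO2: 66.91/60.083 = 1.11363 mol → 1.11363 mol Si, 2.22726 mol O.
Total oxygen = 2.96363 mol. Normalization factor = 8/2.96363 = 2.69939.
Na per 8 O = 0.20298 × 2.69939 = 0.548.

0.548 Na apfu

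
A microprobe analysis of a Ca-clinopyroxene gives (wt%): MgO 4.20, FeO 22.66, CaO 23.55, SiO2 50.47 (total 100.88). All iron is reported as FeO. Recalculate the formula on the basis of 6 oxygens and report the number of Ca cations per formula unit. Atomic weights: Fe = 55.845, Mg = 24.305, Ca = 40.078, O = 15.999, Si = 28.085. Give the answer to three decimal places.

4.20 wt% MgO ÷ 40.304 g/mol = 0.10421 mol, giving 0.10421 Mg and 0.10421 O.
22.66 wt% FeO ÷ 71.844 g/mol = 0.31541 mol, giving 0.31541 Fe and 0.31541 O.
23.55 wt% CaO ÷ 56.077 g/mol = 0.41996 mol, giving 0.41996 Ca and 0.41996 O.
50.47 wt% SiO2 ÷ 60.083 g/mol = 0.84000 mol, giving 0.84000 Si and 1.68000 O.
Oxygen sums to 2.51958; scaling by 6/2.51958 = 2.38135 puts the formula on 6 O.
Ca: 0.41996 × 2.38135 = 1.000 atoms per formula unit.

1.000 Ca apfu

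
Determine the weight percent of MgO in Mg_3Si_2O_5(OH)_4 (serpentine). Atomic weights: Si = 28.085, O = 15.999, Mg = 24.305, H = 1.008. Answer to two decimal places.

43.63 wt%

Molar mass of Mg_3Si_2O_5(OH)_4 = 3·24.305 + 2·28.085 + 9·15.999 + 4·1.008 = 277.108 g/mol.
Each formula unit contains 3 Mg, equivalent to 3/1 = 3.0000 mol MgO.
M(MgO) = 1×24.305 + 1×15.999 = 40.304 g/mol.
Mass of MgO per formula unit = 3.0000 × 40.304 = 120.912 g.
MgO wt% = 120.912 / 277.108 × 100 = 43.63%.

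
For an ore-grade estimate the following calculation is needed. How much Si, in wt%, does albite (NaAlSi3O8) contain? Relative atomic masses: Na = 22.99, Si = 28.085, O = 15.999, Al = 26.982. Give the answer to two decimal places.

32.13 wt%

Formula mass = 1×22.99 + 1×26.982 + 3×28.085 + 8×15.999 = 262.219 g/mol, of which 84.255 g is Si.
So Si makes up 84.255/262.219 = 0.3213 of the mass, i.e. 32.13%.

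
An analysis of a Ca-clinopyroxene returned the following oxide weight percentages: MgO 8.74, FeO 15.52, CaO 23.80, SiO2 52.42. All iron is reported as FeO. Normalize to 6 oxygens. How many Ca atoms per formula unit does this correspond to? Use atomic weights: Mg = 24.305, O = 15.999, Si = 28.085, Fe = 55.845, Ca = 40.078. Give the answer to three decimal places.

MgO: 8.74/40.304 = 0.21685 mol → 0.21685 mol Mg, 0.21685 mol O.
FeO: 15.52/71.844 = 0.21602 mol → 0.21602 mol Fe, 0.21602 mol O.
CaO: 23.80/56.077 = 0.42442 mol → 0.42442 mol Ca, 0.42442 mol O.
SiO2: 52.42/60.083 = 0.87246 mol → 0.87246 mol Si, 1.74492 mol O.
Total oxygen = 2.60221 mol. Normalization factor = 6/2.60221 = 2.30573.
Ca per 6 O = 0.42442 × 2.30573 = 0.979.

0.979 Ca apfu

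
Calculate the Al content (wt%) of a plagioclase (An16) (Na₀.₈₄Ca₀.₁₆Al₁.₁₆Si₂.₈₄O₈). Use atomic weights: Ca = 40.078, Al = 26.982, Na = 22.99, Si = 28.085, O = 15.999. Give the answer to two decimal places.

11.82 wt%

M(Na₀.₈₄Ca₀.₁₆Al₁.₁₆Si₂.₈₄O₈) = 264.777 g/mol.
Al contributes 1.16 × 26.982 = 31.299 g per mole.
31.299/264.777 = 0.1182 → 11.82%.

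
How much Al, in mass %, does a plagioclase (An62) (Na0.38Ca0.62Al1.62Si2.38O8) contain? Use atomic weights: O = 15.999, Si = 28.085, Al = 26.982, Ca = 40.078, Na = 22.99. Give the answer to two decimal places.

Formula mass = 0.38×22.99 + 0.62×40.078 + 1.62×26.982 + 2.38×28.085 + 8×15.999 = 272.130 g/mol, of which 43.711 g is Al.
So Al makes up 43.711/272.130 = 0.1606 of the mass, i.e. 16.06%.

16.06 mass %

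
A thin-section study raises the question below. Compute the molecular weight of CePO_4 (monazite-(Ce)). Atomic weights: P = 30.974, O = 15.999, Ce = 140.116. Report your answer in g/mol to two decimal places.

Ce: 1 × 140.116 = 140.1160
P: 1 × 30.974 = 30.9740
O: 4 × 15.999 = 63.9960
Summing the contributions gives the formula mass.

235.09 g/mol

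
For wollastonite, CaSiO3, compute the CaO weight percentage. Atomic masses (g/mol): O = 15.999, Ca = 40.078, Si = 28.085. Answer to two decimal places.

48.28 wt%

M(CaSiO3) = 116.160 g/mol; M(CaO) = 56.077 g/mol.
Moles CaO per formula unit = 1 Ca ÷ 1 = 1.0000.
CaO fraction = (1.0000 × 56.077) / 116.160 = 56.077/116.160 = 0.4828.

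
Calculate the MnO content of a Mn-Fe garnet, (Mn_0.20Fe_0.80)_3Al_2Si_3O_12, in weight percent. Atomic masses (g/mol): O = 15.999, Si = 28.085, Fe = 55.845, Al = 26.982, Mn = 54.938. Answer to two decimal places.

M((Mn_0.20Fe_0.80)_3Al_2Si_3O_12) = 497.198 g/mol; M(MnO) = 70.937 g/mol.
Moles MnO per formula unit = 0.60 Mn ÷ 1 = 0.6000.
MnO fraction = (0.6000 × 70.937) / 497.198 = 42.562/497.198 = 0.0856.

8.56 wt%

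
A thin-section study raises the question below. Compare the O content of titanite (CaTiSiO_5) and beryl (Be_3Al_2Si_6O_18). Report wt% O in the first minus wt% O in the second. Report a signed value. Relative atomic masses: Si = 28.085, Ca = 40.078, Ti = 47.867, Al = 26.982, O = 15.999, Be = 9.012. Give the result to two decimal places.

-12.77 percentage points

First mineral: 79.995 g O in 196.025 g formula = 40.81 wt% O.
Second mineral: 287.982 g O in 537.492 g formula = 53.58 wt% O.
40.81% − 53.58% gives a difference of -12.77 percentage points.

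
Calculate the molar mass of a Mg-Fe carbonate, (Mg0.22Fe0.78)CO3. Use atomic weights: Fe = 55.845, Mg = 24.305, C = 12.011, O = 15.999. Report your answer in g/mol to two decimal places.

Mg: 0.22 × 24.305 = 5.3471
Fe: 0.78 × 55.845 = 43.5591
C: 1 × 12.011 = 12.0110
O: 3 × 15.999 = 47.9970
Summing the contributions gives the formula mass.

108.91 g/mol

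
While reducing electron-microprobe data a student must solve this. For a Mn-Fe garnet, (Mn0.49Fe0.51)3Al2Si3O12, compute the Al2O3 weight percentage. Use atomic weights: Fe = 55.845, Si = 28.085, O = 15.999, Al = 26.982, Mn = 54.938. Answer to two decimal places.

20.54 wt%

M((Mn0.49Fe0.51)3Al2Si3O12) = 496.409 g/mol; M(Al2O3) = 101.961 g/mol.
Moles Al2O3 per formula unit = 2 Al ÷ 2 = 1.0000.
Al2O3 fraction = (1.0000 × 101.961) / 496.409 = 101.961/496.409 = 0.2054.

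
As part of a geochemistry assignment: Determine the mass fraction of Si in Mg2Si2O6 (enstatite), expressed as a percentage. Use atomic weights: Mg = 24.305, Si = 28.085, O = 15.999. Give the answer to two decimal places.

Molar mass of Mg2Si2O6: 2·24.305 + 2·28.085 + 6·15.999 = 200.774 g/mol.
Mass of Si per formula unit: 2 × 28.085 = 56.170 g.
Weight fraction Si = 56.170 / 200.774 = 0.2798.

27.98 mass %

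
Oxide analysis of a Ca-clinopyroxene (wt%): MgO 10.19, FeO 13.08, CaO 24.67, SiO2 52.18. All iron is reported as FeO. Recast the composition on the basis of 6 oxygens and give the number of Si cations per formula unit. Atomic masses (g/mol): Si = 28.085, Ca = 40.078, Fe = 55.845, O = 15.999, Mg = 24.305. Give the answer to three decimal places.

1.995 Si apfu

10.19 wt% MgO ÷ 40.304 g/mol = 0.25283 mol, giving 0.25283 Mg and 0.25283 O.
13.08 wt% FeO ÷ 71.844 g/mol = 0.18206 mol, giving 0.18206 Fe and 0.18206 O.
24.67 wt% CaO ÷ 56.077 g/mol = 0.43993 mol, giving 0.43993 Ca and 0.43993 O.
52.18 wt% SiO2 ÷ 60.083 g/mol = 0.86847 mol, giving 0.86847 Si and 1.73694 O.
Oxygen sums to 2.61176; scaling by 6/2.61176 = 2.29730 puts the formula on 6 O.
Si: 0.86847 × 2.29730 = 1.995 atoms per formula unit.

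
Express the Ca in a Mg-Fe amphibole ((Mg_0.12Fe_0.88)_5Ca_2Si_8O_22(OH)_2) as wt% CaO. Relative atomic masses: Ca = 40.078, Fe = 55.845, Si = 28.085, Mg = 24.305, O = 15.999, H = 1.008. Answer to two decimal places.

11.79 wt%

M((Mg_0.12Fe_0.88)_5Ca_2Si_8O_22(OH)_2) = 951.129 g/mol; M(CaO) = 56.077 g/mol.
Moles CaO per formula unit = 2 Ca ÷ 1 = 2.0000.
CaO fraction = (2.0000 × 56.077) / 951.129 = 112.154/951.129 = 0.1179.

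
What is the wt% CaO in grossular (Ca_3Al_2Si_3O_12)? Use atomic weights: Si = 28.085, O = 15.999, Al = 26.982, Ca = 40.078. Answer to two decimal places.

M(Ca_3Al_2Si_3O_12) = 450.441 g/mol; M(CaO) = 56.077 g/mol.
Moles CaO per formula unit = 3 Ca ÷ 1 = 3.0000.
CaO fraction = (3.0000 × 56.077) / 450.441 = 168.231/450.441 = 0.3735.

37.35 wt%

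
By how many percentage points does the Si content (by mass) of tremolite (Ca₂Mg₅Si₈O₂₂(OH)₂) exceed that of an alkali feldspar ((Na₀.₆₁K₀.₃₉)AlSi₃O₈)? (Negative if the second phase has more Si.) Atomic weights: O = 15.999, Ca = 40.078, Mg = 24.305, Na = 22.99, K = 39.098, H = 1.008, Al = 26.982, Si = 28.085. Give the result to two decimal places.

-3.72 percentage points

First mineral: 224.680 g Si in 812.353 g formula = 27.66 wt% Si.
Second mineral: 84.255 g Si in 268.501 g formula = 31.38 wt% Si.
27.66% − 31.38% gives a difference of -3.72 percentage points.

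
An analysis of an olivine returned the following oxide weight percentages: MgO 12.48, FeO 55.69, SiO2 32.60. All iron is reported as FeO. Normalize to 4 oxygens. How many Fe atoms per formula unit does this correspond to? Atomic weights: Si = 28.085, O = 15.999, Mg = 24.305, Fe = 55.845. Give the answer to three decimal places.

1.429 Fe apfu

MgO (M=40.304): mol = 0.30965; Mg = 0.30965, O = 0.30965.
FeO (M=71.844): mol = 0.77515; Fe = 0.77515, O = 0.77515.
SiO2 (M=60.083): mol = 0.54258; Si = 0.54258, O = 1.08516.
ΣO = 2.16996; factor = 4/ΣO = 1.84335.
Fe apfu = 0.77515 × 1.84335 = 1.429.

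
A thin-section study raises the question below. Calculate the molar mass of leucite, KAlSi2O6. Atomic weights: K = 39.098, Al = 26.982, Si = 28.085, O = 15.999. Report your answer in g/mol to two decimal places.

218.24 g/mol

The formula mass is the sum 1(39.098) + 1(26.982) + 2(28.085) + 6(15.999).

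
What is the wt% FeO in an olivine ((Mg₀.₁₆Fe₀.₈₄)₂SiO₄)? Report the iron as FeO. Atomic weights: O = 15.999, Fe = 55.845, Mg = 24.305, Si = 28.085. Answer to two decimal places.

M((Mg₀.₁₆Fe₀.₈₄)₂SiO₄) = 193.678 g/mol; M(FeO) = 71.844 g/mol.
Moles FeO per formula unit = 1.68 Fe ÷ 1 = 1.6800.
FeO fraction = (1.6800 × 71.844) / 193.678 = 120.698/193.678 = 0.6232.

62.32 wt%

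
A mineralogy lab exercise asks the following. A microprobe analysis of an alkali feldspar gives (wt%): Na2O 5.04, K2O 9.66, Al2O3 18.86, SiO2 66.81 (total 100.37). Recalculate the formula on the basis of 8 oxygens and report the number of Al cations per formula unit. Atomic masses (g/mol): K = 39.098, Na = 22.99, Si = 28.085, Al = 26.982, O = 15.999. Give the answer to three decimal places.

0.999 Al apfu

Na2O (M=61.979): mol = 0.08132; Na = 0.16264, O = 0.08132.
K2O (M=94.195): mol = 0.10255; K = 0.20510, O = 0.10255.
Al2O3 (M=101.961): mol = 0.18497; Al = 0.36994, O = 0.55491.
SiO2 (M=60.083): mol = 1.11196; Si = 1.11196, O = 2.22392.
ΣO = 2.96270; factor = 8/ΣO = 2.70024.
Al apfu = 0.36994 × 2.70024 = 0.999.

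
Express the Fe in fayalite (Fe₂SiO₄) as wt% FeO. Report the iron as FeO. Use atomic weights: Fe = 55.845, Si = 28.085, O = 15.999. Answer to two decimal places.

70.51 wt%

Molar mass of Fe₂SiO₄ = 2*55.845 + 1*28.085 + 4*15.999 = 203.771 g/mol.
Each formula unit contains 2 Fe, equivalent to 2/1 = 2.0000 mol FeO.
M(FeO) = 1×55.845 + 1×15.999 = 71.844 g/mol.
Mass of FeO per formula unit = 2.0000 × 71.844 = 143.688 g.
FeO wt% = 143.688 / 203.771 × 100 = 70.51%.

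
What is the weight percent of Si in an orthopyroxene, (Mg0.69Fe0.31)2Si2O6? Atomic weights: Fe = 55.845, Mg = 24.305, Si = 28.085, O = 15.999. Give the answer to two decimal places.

25.49 mass %

Molar mass of (Mg0.69Fe0.31)2Si2O6: 1.38×24.305 + 0.62×55.845 + 2×28.085 + 6×15.999 = 220.329 g/mol.
Mass of Si per formula unit: 2 × 28.085 = 56.170 g.
Weight fraction Si = 56.170 / 220.329 = 0.2549.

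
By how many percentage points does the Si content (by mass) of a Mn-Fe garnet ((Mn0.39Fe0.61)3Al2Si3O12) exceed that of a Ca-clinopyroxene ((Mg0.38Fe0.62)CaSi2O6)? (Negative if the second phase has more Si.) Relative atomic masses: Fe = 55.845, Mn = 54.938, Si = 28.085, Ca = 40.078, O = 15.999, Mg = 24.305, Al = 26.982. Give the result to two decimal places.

-6.83 percentage points

First mineral: 84.255 g Si in 496.681 g formula = 16.96 wt% Si.
Second mineral: 56.170 g Si in 236.102 g formula = 23.79 wt% Si.
16.96% − 23.79% gives a difference of -6.83 percentage points.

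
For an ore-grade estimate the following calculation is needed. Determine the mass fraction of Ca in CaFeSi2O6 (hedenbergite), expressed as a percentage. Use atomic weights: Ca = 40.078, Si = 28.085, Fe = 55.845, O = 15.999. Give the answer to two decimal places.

Formula mass = 1×40.078 + 1×55.845 + 2×28.085 + 6×15.999 = 248.087 g/mol, of which 40.078 g is Ca.
So Ca makes up 40.078/248.087 = 0.1615 of the mass, i.e. 16.15%.

16.15 mass %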